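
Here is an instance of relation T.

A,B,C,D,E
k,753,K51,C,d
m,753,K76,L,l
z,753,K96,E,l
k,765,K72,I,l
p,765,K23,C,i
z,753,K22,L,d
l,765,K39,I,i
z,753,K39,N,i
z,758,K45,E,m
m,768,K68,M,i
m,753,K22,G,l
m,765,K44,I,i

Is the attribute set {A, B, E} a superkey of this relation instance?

No

Two distinct rows share (A=m, B=753, E=l), so {A, B, E} does not determine every attribute — not a superkey.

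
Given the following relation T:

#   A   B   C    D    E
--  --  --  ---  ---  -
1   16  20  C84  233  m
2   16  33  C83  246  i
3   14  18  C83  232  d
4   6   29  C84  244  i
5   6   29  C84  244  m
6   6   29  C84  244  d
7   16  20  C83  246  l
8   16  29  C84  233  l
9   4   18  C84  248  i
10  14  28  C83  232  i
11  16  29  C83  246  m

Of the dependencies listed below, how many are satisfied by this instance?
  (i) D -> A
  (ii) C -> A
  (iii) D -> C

2

(i) D -> A: every LHS value maps to a single RHS value — holds.
(ii) C -> A: C=C84: rows 1, 4, 5, 6, 8, 9 → A takes values {16, 6, 4} — violation; C=C83: rows 2, 3, 7, 10, 11 → A takes values {16, 14} — violation — fails.
(iii) D -> C: every LHS value maps to a single RHS value — holds.
2 of the 3 dependencies hold.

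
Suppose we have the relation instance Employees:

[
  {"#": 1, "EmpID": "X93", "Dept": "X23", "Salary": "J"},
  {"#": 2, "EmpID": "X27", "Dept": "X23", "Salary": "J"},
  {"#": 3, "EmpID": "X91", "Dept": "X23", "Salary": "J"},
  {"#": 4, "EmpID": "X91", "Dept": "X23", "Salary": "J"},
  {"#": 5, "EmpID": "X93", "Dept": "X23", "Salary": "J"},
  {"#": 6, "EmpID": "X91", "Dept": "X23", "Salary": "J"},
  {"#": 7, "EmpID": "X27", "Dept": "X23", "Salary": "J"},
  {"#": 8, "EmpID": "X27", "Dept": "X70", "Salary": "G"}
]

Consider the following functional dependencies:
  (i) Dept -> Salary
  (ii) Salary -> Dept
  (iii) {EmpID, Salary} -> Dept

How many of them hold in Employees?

(i) Dept -> Salary: every LHS value maps to a single RHS value — holds.
(ii) Salary -> Dept: every LHS value maps to a single RHS value — holds.
(iii) {EmpID, Salary} -> Dept: every LHS value maps to a single RHS value — holds.
3 of the 3 dependencies hold.

3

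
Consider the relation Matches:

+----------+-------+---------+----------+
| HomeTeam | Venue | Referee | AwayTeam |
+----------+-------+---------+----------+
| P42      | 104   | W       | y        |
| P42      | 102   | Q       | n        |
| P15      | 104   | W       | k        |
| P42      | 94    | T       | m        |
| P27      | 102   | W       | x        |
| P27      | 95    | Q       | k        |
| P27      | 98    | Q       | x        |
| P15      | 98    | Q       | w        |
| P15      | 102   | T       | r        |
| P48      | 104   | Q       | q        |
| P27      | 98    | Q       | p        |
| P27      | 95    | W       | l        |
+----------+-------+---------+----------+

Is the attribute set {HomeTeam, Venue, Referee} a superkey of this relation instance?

Two distinct rows share (HomeTeam=P27, Venue=98, Referee=Q), so {HomeTeam, Venue, Referee} does not determine every attribute — not a superkey.

No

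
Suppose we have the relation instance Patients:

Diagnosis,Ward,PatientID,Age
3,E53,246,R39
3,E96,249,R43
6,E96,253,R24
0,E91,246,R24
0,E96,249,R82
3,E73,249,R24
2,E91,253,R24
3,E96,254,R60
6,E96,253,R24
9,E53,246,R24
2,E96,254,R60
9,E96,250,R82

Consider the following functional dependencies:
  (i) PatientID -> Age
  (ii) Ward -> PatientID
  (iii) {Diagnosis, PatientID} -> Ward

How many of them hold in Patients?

0

(i) PatientID -> Age: PatientID=246: 3 rows → Age takes values {R39, R24} — violation; PatientID=249: 3 rows → Age takes values {R43, R82, R24} — violation — fails.
(ii) Ward -> PatientID: Ward=E96: 7 rows → PatientID takes values {249, 253, 254, 250} — violation; Ward=E91: 2 rows → PatientID takes values {246, 253} — violation — fails.
(iii) {Diagnosis, PatientID} -> Ward: (Diagnosis=3, PatientID=249): 2 rows → Ward takes values {E96, E73} — violation — fails.
None of the 3 dependencies hold.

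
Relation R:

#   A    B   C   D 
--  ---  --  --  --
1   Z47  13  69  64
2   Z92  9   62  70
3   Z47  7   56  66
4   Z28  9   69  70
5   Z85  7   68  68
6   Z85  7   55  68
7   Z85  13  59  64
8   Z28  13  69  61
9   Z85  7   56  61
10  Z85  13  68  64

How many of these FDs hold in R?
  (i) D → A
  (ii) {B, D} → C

0

(i) D → A: D=64: rows 1, 7, 10 → A takes values {Z47, Z85} — violation; D=70: rows 2, 4 → A takes values {Z92, Z28} — violation; D=61: rows 8, 9 → A takes values {Z28, Z85} — violation — fails.
(ii) {B, D} → C: (B=13, D=64): rows 1, 7, 10 → C takes values {69, 59, 68} — violation; (B=9, D=70): rows 2, 4 → C takes values {62, 69} — violation; (B=7, D=68): rows 5, 6 → C takes values {68, 55} — violation — fails.
None of the 2 dependencies hold.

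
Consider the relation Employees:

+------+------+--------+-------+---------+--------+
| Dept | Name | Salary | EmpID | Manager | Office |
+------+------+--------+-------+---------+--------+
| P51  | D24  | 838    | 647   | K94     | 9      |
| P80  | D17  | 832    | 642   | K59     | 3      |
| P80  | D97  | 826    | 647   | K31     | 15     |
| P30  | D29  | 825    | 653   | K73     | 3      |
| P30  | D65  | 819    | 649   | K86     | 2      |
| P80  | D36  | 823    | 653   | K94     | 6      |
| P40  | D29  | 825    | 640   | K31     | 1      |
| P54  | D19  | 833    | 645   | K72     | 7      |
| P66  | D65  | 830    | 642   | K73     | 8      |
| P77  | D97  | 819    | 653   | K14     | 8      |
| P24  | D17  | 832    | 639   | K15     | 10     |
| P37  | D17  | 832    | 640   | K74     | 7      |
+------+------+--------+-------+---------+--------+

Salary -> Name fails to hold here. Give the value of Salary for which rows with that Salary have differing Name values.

819

Salary=838: 1 row → Name = D24 ✓
Salary=832: 3 rows → Name = D17, D17, D17 ✓
Salary=826: 1 row → Name = D97 ✓
Salary=825: 2 rows → Name = D29, D29 ✓
Salary=819: 2 rows → Name takes values {D65, D97} — violation
Salary=823: 1 row → Name = D36 ✓
Salary=833: 1 row → Name = D19 ✓
Salary=830: 1 row → Name = D65 ✓
The only Salary value with inconsistent Name is Salary=819.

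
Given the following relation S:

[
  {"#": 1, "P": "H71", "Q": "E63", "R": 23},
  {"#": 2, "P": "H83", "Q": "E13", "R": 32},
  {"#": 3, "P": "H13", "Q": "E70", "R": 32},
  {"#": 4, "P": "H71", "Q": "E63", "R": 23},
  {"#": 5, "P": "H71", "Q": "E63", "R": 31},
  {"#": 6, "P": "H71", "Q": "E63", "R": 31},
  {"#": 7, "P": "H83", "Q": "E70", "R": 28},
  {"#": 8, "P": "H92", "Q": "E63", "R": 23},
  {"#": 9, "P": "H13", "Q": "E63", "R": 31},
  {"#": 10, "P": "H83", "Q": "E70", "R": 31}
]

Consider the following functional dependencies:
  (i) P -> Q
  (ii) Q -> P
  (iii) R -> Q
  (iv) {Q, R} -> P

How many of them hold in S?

(i) P -> Q: P=H83: rows 2, 7, 10 → Q takes values {E13, E70} — violation; P=H13: rows 3, 9 → Q takes values {E70, E63} — violation — fails.
(ii) Q -> P: Q=E63: rows 1, 4, 5, 6, 8, 9 → P takes values {H71, H92, H13} — violation; Q=E70: rows 3, 7, 10 → P takes values {H13, H83} — violation — fails.
(iii) R -> Q: R=32: rows 2, 3 → Q takes values {E13, E70} — violation; R=31: rows 5, 6, 9, 10 → Q takes values {E63, E70} — violation — fails.
(iv) {Q, R} -> P: (Q=E63, R=23): rows 1, 4, 8 → P takes values {H71, H92} — violation; (Q=E63, R=31): rows 5, 6, 9 → P takes values {H71, H13} — violation — fails.
None of the 4 dependencies hold.

0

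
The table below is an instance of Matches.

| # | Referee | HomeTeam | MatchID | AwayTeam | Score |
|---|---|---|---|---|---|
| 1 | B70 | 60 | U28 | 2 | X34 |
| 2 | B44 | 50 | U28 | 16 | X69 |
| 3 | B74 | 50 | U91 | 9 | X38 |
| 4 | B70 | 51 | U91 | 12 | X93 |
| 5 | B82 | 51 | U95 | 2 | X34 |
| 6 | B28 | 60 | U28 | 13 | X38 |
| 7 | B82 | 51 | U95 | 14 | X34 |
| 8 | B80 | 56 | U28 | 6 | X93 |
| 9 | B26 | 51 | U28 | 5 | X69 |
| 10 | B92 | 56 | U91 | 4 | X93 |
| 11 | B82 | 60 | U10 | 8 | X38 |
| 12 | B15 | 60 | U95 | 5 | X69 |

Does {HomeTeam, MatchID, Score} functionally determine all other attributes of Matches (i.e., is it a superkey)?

No

Rows 5 and 7 have the same {HomeTeam, MatchID, Score} value (HomeTeam=51, MatchID=U95, Score=X34) but are distinct tuples, so {HomeTeam, MatchID, Score} does not determine every attribute — not a superkey.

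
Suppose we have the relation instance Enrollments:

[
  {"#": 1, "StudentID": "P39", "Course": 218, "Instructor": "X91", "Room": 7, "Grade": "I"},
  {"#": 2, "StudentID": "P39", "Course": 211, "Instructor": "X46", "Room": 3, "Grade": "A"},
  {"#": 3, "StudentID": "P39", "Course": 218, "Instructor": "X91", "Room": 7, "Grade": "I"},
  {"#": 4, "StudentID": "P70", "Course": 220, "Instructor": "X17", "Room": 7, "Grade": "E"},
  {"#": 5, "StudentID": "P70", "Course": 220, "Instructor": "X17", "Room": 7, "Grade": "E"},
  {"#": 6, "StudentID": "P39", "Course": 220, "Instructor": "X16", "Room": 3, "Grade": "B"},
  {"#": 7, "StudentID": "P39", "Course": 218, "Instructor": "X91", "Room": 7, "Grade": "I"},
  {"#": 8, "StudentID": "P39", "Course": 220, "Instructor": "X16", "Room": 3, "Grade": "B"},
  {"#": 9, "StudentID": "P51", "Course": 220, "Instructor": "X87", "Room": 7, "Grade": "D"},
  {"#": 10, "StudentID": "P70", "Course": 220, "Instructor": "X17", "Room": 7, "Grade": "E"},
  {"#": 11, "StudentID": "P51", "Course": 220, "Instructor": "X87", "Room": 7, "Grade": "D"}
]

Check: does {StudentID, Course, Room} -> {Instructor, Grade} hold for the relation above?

Yes

(StudentID=P39, Course=218, Room=7): rows 1, 3, 7 → {Instructor,Grade} = (X91, I), (X91, I), (X91, I) ✓
(StudentID=P39, Course=211, Room=3): row 2 → {Instructor,Grade} = (X46, A) ✓
(StudentID=P70, Course=220, Room=7): rows 4, 5, 10 → {Instructor,Grade} = (X17, E), (X17, E), (X17, E) ✓
(StudentID=P39, Course=220, Room=3): rows 6, 8 → {Instructor,Grade} = (X16, B), (X16, B) ✓
(StudentID=P51, Course=220, Room=7): rows 9, 11 → {Instructor,Grade} = (X87, D), (X87, D) ✓
Every {StudentID, Course, Room} value is associated with a single {Instructor, Grade} value, so {StudentID, Course, Room} -> {Instructor, Grade} holds.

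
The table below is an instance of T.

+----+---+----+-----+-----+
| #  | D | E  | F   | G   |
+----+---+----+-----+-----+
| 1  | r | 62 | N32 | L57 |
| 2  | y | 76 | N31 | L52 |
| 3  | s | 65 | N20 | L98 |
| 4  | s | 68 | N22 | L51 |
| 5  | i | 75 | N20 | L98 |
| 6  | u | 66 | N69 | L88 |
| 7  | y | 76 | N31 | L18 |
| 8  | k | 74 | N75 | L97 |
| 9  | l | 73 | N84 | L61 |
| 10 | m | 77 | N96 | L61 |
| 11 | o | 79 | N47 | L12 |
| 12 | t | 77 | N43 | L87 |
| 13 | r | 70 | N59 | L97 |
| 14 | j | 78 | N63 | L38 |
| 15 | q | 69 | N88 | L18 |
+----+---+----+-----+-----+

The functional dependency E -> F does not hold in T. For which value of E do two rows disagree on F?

77

E=62: row 1 → F = N32 ✓
E=76: rows 2, 7 → F = N31, N31 ✓
E=65: row 3 → F = N20 ✓
E=68: row 4 → F = N22 ✓
E=75: row 5 → F = N20 ✓
E=66: row 6 → F = N69 ✓
E=74: row 8 → F = N75 ✓
E=73: row 9 → F = N84 ✓
E=77: rows 10, 12 → F takes values {N96, N43} — violation
E=79: row 11 → F = N47 ✓
E=70: row 13 → F = N59 ✓
E=78: row 14 → F = N63 ✓
E=69: row 15 → F = N88 ✓
The only E value with inconsistent F is E=77.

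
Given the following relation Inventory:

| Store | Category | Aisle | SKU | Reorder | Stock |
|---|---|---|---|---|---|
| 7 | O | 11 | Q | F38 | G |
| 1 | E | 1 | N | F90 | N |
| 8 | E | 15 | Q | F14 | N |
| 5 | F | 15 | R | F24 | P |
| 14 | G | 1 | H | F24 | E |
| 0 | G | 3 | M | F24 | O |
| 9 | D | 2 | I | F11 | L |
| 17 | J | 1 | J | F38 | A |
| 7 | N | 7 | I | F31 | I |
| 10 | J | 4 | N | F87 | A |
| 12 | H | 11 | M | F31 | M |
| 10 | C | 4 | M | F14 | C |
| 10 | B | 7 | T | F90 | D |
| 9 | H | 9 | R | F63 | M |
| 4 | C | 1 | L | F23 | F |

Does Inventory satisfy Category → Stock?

No

Category=O: 1 row → Stock = G ✓
Category=E: 2 rows → Stock = N, N ✓
Category=F: 1 row → Stock = P ✓
Category=G: 2 rows → Stock takes values {E, O} — violation
Category=D: 1 row → Stock = L ✓
Category=J: 2 rows → Stock = A, A ✓
Category=N: 1 row → Stock = I ✓
Category=H: 2 rows → Stock = M, M ✓
Category=C: 2 rows → Stock takes values {C, F} — violation
Category=B: 1 row → Stock = D ✓
Two rows agree on Category but differ on Stock, so Category → Stock does not hold.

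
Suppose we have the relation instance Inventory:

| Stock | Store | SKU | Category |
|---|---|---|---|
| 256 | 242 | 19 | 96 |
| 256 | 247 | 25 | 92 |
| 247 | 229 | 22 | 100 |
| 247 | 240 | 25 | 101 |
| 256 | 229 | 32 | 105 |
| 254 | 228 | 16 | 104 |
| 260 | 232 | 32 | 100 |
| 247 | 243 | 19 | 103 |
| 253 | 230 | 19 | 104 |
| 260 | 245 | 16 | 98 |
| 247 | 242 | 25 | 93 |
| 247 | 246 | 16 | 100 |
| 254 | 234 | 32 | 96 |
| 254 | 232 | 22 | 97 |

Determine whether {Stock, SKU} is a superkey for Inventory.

Two distinct rows share (Stock=247, SKU=25), so {Stock, SKU} does not determine every attribute — not a superkey.

No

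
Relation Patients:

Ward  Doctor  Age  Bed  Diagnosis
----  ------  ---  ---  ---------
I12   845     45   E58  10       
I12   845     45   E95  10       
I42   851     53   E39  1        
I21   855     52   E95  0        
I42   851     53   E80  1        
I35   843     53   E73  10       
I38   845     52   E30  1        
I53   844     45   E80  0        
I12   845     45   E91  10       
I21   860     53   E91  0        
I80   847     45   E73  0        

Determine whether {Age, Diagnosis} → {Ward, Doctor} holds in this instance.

No

(Age=45, Diagnosis=10): 3 rows → {Ward,Doctor} = (I12, 845), (I12, 845), (I12, 845) ✓
(Age=53, Diagnosis=1): 2 rows → {Ward,Doctor} = (I42, 851), (I42, 851) ✓
(Age=52, Diagnosis=0): 1 row → {Ward,Doctor} = (I21, 855) ✓
(Age=53, Diagnosis=10): 1 row → {Ward,Doctor} = (I35, 843) ✓
(Age=52, Diagnosis=1): 1 row → {Ward,Doctor} = (I38, 845) ✓
(Age=45, Diagnosis=0): 2 rows → {Ward,Doctor} takes values {(I53, 844), (I80, 847)} — violation
(Age=53, Diagnosis=0): 1 row → {Ward,Doctor} = (I21, 860) ✓
Two rows agree on {Age, Diagnosis} but differ on {Ward, Doctor}, so {Age, Diagnosis} → {Ward, Doctor} does not hold.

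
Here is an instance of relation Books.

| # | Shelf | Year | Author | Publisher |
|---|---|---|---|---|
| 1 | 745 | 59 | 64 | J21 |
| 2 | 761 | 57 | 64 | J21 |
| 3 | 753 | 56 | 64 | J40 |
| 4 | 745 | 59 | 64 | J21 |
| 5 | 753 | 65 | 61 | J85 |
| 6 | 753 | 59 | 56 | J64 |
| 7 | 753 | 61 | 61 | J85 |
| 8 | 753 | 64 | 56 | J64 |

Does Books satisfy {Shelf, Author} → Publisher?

Yes

(Shelf=745, Author=64): rows 1, 4 → Publisher = J21, J21 ✓
(Shelf=761, Author=64): row 2 → Publisher = J21 ✓
(Shelf=753, Author=64): row 3 → Publisher = J40 ✓
(Shelf=753, Author=61): rows 5, 7 → Publisher = J85, J85 ✓
(Shelf=753, Author=56): rows 6, 8 → Publisher = J64, J64 ✓
Every {Shelf, Author} value is associated with a single Publisher value, so {Shelf, Author} → Publisher holds.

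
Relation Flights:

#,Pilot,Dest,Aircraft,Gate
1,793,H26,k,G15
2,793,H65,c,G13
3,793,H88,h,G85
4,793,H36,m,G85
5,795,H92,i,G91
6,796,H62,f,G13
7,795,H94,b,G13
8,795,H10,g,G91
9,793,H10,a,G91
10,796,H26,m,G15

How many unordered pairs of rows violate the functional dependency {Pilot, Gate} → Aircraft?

(Pilot=793, Gate=G85): violating pairs (3,4) — 1 pair.
(Pilot=795, Gate=G91): violating pairs (5,8) — 1 pair.

2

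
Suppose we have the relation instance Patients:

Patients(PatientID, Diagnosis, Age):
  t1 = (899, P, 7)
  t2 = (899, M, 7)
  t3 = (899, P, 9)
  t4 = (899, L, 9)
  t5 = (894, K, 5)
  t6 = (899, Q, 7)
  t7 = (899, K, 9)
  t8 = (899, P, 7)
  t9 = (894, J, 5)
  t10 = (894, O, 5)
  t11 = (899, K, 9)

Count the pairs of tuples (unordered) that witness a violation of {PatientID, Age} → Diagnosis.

(PatientID=899, Age=7): violating pairs (1,2), (1,6), (2,6), (2,8), (6,8) — 5 pairs.
(PatientID=899, Age=9): violating pairs (3,4), (3,7), (3,11), (4,7), (4,11) — 5 pairs.
(PatientID=894, Age=5): violating pairs (5,9), (5,10), (9,10) — 3 pairs.

13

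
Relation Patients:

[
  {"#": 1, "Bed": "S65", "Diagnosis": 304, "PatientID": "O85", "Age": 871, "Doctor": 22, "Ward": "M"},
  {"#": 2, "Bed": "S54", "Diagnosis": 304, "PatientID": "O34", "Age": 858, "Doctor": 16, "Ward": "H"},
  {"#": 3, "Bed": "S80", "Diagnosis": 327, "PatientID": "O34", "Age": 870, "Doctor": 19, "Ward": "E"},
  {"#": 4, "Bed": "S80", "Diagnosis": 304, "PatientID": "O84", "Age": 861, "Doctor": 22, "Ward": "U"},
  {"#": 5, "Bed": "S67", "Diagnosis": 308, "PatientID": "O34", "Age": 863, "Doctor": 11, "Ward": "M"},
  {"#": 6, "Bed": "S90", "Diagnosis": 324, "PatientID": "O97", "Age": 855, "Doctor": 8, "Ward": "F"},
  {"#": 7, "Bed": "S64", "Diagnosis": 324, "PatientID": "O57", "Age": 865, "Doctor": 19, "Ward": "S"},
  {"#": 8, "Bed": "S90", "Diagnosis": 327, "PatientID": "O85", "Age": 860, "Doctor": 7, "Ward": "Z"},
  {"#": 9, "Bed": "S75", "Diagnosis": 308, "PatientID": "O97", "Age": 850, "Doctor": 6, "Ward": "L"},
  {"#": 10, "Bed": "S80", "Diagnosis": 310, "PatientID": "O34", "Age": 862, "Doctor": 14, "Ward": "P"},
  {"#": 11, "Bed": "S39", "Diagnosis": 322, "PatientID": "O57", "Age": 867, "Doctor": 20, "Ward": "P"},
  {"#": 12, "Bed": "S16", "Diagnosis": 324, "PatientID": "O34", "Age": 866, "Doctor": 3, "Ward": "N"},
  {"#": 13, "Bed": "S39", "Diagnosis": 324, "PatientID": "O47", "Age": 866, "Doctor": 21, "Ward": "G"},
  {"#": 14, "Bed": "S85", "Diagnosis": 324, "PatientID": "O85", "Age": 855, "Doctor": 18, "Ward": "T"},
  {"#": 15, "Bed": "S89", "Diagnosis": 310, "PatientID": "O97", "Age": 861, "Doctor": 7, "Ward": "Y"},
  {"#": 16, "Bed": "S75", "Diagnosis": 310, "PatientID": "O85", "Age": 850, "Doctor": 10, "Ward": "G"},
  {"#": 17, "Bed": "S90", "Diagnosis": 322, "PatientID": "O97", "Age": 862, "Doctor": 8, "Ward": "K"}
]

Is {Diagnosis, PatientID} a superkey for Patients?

Yes

All 17 rows have distinct {Diagnosis, PatientID} values, so {Diagnosis, PatientID} → (all attributes) holds and {Diagnosis, PatientID} is a superkey.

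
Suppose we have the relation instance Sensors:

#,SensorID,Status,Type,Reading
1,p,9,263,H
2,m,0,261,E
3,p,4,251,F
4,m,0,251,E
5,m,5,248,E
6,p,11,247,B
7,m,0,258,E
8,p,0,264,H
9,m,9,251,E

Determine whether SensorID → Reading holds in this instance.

SensorID=p: rows 1, 3, 6, 8 → Reading takes values {H, F, B} — violation
SensorID=m: rows 2, 4, 5, 7, 9 → Reading = E, E, E, E, E ✓
Two rows agree on SensorID but differ on Reading, so SensorID → Reading does not hold.

No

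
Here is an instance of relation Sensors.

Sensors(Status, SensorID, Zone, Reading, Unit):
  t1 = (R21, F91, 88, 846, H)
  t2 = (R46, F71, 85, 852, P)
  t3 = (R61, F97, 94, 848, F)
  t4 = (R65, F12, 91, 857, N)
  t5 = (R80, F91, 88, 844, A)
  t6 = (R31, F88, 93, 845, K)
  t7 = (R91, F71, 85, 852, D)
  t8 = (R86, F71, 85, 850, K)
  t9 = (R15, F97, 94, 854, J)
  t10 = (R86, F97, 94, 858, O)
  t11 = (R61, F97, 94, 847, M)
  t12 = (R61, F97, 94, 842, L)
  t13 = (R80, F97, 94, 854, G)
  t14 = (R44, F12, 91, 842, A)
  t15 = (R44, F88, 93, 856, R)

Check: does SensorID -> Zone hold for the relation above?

Yes

SensorID=F91: rows 1, 5 → Zone = 88, 88 ✓
SensorID=F71: rows 2, 7, 8 → Zone = 85, 85, 85 ✓
SensorID=F97: rows 3, 9, 10, 11, 12, 13 → Zone = 94, 94, 94, 94, 94, 94 ✓
SensorID=F12: rows 4, 14 → Zone = 91, 91 ✓
SensorID=F88: rows 6, 15 → Zone = 93, 93 ✓
Every SensorID value is associated with a single Zone value, so SensorID -> Zone holds.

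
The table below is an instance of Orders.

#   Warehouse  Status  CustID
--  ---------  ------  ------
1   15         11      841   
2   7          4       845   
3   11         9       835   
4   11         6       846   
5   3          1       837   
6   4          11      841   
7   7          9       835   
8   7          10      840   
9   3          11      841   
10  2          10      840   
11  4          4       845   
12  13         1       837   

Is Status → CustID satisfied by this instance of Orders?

Status=11: rows 1, 6, 9 → CustID = 841, 841, 841 ✓
Status=4: rows 2, 11 → CustID = 845, 845 ✓
Status=9: rows 3, 7 → CustID = 835, 835 ✓
Status=6: row 4 → CustID = 846 ✓
Status=1: rows 5, 12 → CustID = 837, 837 ✓
Status=10: rows 8, 10 → CustID = 840, 840 ✓
Every Status value is associated with a single CustID value, so Status → CustID holds.

Yes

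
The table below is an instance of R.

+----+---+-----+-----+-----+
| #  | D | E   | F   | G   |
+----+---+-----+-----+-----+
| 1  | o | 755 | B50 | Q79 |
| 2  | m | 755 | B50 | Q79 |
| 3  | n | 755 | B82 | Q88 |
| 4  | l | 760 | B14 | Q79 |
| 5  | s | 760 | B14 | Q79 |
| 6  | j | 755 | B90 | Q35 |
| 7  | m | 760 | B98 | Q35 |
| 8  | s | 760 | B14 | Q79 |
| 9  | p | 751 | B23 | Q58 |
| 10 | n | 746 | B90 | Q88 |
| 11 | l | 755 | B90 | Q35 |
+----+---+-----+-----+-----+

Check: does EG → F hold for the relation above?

Yes

(E=755, G=Q79): rows 1, 2 → F = B50, B50 ✓
(E=755, G=Q88): row 3 → F = B82 ✓
(E=760, G=Q79): rows 4, 5, 8 → F = B14, B14, B14 ✓
(E=755, G=Q35): rows 6, 11 → F = B90, B90 ✓
(E=760, G=Q35): row 7 → F = B98 ✓
(E=751, G=Q58): row 9 → F = B23 ✓
(E=746, G=Q88): row 10 → F = B90 ✓
Every EG value is associated with a single F value, so EG → F holds.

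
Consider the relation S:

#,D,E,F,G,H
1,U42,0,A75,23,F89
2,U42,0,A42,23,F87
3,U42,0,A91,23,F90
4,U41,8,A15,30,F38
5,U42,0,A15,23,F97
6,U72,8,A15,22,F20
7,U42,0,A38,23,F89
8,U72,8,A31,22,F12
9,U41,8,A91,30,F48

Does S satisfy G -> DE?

G=23: rows 1, 2, 3, 5, 7 → {D,E} = (U42, 0), (U42, 0), (U42, 0), (U42, 0), (U42, 0) ✓
G=30: rows 4, 9 → {D,E} = (U41, 8), (U41, 8) ✓
G=22: rows 6, 8 → {D,E} = (U72, 8), (U72, 8) ✓
Every G value is associated with a single DE value, so G -> DE holds.

Yes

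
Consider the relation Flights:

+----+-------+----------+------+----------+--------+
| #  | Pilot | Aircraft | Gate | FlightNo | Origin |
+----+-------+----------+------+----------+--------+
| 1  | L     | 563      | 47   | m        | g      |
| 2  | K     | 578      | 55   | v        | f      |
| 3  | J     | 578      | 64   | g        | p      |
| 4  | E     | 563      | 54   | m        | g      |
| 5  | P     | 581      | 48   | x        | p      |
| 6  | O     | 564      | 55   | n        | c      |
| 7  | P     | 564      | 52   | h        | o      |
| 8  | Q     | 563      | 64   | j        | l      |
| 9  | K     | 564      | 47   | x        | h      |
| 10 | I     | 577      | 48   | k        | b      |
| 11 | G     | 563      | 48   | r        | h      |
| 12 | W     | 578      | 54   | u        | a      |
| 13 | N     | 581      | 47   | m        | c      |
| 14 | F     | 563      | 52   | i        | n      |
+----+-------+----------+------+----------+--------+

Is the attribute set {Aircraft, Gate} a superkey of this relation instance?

All 14 rows have distinct {Aircraft, Gate} values, so {Aircraft, Gate} → (all attributes) holds and {Aircraft, Gate} is a superkey.

Yes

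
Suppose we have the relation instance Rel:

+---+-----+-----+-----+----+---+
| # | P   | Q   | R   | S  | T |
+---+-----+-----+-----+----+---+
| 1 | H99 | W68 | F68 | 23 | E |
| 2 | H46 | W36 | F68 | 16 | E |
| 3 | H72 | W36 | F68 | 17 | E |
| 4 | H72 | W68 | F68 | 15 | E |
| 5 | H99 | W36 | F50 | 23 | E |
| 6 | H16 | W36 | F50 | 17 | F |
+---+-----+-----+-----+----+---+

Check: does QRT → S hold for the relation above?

(Q=W68, R=F68, T=E): rows 1, 4 → S takes values {23, 15} — violation
(Q=W36, R=F68, T=E): rows 2, 3 → S takes values {16, 17} — violation
(Q=W36, R=F50, T=E): row 5 → S = 23 ✓
(Q=W36, R=F50, T=F): row 6 → S = 17 ✓
Two rows agree on QRT but differ on S, so QRT → S does not hold.

No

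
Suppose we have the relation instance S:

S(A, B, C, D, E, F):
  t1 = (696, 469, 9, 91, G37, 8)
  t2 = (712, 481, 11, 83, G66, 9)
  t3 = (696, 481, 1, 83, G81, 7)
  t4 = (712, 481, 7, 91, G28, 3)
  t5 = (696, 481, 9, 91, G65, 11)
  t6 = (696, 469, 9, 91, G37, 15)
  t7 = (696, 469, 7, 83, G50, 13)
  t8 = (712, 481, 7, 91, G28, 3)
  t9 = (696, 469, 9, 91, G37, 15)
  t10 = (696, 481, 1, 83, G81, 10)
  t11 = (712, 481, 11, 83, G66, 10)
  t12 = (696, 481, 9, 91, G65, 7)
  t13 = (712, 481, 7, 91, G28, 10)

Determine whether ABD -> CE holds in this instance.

(A=696, B=469, D=91): rows 1, 6, 9 → {C,E} = (9, G37), (9, G37), (9, G37) ✓
(A=712, B=481, D=83): rows 2, 11 → {C,E} = (11, G66), (11, G66) ✓
(A=696, B=481, D=83): rows 3, 10 → {C,E} = (1, G81), (1, G81) ✓
(A=712, B=481, D=91): rows 4, 8, 13 → {C,E} = (7, G28), (7, G28), (7, G28) ✓
(A=696, B=481, D=91): rows 5, 12 → {C,E} = (9, G65), (9, G65) ✓
(A=696, B=469, D=83): row 7 → {C,E} = (7, G50) ✓
Every ABD value is associated with a single CE value, so ABD -> CE holds.

Yes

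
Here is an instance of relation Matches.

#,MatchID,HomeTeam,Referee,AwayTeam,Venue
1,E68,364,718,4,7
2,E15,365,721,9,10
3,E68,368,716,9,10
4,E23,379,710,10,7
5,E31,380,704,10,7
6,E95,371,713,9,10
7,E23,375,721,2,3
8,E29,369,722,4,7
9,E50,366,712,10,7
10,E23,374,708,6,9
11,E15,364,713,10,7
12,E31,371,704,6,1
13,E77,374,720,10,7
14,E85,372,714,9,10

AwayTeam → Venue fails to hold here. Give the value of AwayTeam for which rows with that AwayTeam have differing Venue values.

AwayTeam=4: rows 1, 8 → Venue = 7, 7 ✓
AwayTeam=9: rows 2, 3, 6, 14 → Venue = 10, 10, 10, 10 ✓
AwayTeam=10: rows 4, 5, 9, 11, 13 → Venue = 7, 7, 7, 7, 7 ✓
AwayTeam=2: row 7 → Venue = 3 ✓
AwayTeam=6: rows 10, 12 → Venue takes values {9, 1} — violation
The only AwayTeam value with inconsistent Venue is AwayTeam=6.

6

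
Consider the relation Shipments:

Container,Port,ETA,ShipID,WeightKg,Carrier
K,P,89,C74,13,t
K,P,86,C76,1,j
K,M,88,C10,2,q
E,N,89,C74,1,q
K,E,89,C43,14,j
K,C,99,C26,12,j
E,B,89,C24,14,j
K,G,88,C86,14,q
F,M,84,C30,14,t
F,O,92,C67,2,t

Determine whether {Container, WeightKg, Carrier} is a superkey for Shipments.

All 10 rows have distinct {Container, WeightKg, Carrier} values, so {Container, WeightKg, Carrier} → (all attributes) holds and {Container, WeightKg, Carrier} is a superkey.

Yes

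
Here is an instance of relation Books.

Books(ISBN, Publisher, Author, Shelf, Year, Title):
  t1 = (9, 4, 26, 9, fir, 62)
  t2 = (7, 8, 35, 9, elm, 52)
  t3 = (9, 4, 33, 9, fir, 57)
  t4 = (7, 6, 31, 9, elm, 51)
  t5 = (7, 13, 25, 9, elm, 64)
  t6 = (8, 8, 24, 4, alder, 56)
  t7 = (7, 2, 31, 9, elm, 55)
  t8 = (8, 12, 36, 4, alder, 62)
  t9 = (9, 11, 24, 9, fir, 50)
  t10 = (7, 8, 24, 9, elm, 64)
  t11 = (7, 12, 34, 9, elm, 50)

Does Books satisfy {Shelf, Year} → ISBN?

(Shelf=9, Year=fir): rows 1, 3, 9 → ISBN = 9, 9, 9 ✓
(Shelf=9, Year=elm): rows 2, 4, 5, 7, 10, 11 → ISBN = 7, 7, 7, 7, 7, 7 ✓
(Shelf=4, Year=alder): rows 6, 8 → ISBN = 8, 8 ✓
Every {Shelf, Year} value is associated with a single ISBN value, so {Shelf, Year} → ISBN holds.

Yes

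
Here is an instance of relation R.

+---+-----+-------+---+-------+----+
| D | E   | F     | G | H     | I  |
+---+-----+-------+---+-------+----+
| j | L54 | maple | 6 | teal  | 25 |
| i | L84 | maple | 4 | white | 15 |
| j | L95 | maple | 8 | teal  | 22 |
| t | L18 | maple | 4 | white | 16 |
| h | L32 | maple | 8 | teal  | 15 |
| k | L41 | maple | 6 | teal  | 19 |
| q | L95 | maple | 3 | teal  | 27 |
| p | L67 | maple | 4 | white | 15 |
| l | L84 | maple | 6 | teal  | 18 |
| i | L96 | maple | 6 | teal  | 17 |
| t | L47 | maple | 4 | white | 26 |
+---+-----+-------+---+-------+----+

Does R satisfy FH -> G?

No

(F=maple, H=teal): 7 rows → G takes values {6, 8, 3} — violation
(F=maple, H=white): 4 rows → G = 4, 4, 4, 4 ✓
Two rows agree on FH but differ on G, so FH -> G does not hold.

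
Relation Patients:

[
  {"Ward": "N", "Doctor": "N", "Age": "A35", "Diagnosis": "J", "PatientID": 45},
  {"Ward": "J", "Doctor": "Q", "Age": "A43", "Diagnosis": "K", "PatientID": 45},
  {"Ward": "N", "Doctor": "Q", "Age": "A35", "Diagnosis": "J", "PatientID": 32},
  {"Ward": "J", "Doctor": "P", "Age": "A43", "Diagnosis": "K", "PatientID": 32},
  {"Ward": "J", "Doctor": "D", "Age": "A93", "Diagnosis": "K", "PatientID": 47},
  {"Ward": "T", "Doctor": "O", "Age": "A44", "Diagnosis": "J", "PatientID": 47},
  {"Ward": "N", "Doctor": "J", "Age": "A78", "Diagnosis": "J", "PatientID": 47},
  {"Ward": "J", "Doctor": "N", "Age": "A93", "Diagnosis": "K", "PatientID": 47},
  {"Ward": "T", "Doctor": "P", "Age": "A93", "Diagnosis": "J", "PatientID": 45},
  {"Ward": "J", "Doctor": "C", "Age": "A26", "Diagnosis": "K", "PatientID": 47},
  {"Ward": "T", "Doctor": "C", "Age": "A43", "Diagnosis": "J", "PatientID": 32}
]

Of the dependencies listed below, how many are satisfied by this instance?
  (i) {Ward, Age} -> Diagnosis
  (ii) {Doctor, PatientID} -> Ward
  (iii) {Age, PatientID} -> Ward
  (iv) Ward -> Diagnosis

(i) {Ward, Age} -> Diagnosis: every LHS value maps to a single RHS value — holds.
(ii) {Doctor, PatientID} -> Ward: every LHS value maps to a single RHS value — holds.
(iii) {Age, PatientID} -> Ward: (Age=A43, PatientID=32): 2 rows → Ward takes values {J, T} — violation — fails.
(iv) Ward -> Diagnosis: every LHS value maps to a single RHS value — holds.
3 of the 4 dependencies hold.

3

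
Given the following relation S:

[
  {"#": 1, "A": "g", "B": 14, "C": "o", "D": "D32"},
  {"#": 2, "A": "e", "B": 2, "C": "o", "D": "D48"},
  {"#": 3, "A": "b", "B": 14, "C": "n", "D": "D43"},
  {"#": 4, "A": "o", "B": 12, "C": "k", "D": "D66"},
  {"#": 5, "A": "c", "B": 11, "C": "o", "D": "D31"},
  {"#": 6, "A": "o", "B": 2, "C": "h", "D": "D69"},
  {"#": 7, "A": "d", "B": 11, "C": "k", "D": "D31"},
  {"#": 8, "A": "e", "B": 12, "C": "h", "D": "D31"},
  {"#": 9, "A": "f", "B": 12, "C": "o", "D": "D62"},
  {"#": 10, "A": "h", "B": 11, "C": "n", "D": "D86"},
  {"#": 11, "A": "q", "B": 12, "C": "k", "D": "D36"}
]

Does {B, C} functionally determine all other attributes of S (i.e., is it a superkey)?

Rows 4 and 11 have the same {B, C} value (B=12, C=k) but are distinct tuples, so {B, C} does not determine every attribute — not a superkey.

No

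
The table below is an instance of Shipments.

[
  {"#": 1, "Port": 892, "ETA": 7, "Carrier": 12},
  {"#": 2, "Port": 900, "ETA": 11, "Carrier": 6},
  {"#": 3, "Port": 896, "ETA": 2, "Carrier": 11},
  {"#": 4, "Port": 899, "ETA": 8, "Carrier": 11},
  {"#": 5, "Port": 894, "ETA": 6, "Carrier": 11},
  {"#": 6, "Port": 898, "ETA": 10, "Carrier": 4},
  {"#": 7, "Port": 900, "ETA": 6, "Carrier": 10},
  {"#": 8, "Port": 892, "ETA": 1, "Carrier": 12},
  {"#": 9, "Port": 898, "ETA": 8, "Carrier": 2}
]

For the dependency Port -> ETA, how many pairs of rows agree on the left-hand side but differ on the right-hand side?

3

Port=892: violating pairs (1,8) — 1 pair.
Port=900: violating pairs (2,7) — 1 pair.
Port=898: violating pairs (6,9) — 1 pair.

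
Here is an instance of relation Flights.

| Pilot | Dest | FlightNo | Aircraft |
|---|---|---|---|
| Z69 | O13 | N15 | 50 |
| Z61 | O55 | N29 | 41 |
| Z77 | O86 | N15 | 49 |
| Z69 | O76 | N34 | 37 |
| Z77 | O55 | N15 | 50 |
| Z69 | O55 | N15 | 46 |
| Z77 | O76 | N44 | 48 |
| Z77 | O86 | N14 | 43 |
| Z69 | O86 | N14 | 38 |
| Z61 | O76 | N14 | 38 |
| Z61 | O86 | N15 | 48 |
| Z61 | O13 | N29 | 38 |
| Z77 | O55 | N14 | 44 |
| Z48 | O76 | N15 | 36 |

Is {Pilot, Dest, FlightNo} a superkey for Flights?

All 14 rows have distinct {Pilot, Dest, FlightNo} values, so {Pilot, Dest, FlightNo} → (all attributes) holds and {Pilot, Dest, FlightNo} is a superkey.

Yes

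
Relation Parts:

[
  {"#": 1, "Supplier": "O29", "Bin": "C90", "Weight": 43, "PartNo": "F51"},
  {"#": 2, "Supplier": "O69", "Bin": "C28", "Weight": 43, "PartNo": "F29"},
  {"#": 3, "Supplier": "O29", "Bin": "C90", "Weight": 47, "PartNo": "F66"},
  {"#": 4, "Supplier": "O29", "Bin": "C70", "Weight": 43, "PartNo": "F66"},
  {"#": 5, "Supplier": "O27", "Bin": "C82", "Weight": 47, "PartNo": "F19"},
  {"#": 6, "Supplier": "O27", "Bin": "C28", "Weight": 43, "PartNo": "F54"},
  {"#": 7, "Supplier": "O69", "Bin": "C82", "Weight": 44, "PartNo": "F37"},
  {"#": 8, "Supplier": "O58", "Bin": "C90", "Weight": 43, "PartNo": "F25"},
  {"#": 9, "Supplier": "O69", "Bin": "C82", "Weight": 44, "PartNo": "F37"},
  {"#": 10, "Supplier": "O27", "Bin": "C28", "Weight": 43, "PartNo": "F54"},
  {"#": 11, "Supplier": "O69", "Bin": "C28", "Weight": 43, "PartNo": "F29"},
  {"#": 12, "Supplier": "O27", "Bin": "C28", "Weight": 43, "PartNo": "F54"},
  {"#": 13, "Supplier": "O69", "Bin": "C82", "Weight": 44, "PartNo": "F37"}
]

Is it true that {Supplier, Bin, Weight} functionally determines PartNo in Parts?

(Supplier=O29, Bin=C90, Weight=43): row 1 → PartNo = F51 ✓
(Supplier=O69, Bin=C28, Weight=43): rows 2, 11 → PartNo = F29, F29 ✓
(Supplier=O29, Bin=C90, Weight=47): row 3 → PartNo = F66 ✓
(Supplier=O29, Bin=C70, Weight=43): row 4 → PartNo = F66 ✓
(Supplier=O27, Bin=C82, Weight=47): row 5 → PartNo = F19 ✓
(Supplier=O27, Bin=C28, Weight=43): rows 6, 10, 12 → PartNo = F54, F54, F54 ✓
(Supplier=O69, Bin=C82, Weight=44): rows 7, 9, 13 → PartNo = F37, F37, F37 ✓
(Supplier=O58, Bin=C90, Weight=43): row 8 → PartNo = F25 ✓
Every {Supplier, Bin, Weight} value is associated with a single PartNo value, so {Supplier, Bin, Weight} -> PartNo holds.

Yes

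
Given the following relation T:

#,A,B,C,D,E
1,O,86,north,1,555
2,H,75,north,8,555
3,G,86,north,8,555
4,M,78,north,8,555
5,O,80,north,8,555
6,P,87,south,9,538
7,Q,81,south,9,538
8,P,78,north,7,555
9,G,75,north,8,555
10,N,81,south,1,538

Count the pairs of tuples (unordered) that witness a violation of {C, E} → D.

(C=north, E=555): violating pairs (1,2), (1,3), (1,4), (1,5), (1,8), (1,9), (2,8), (3,8), (4,8), (5,8), (8,9) — 11 pairs.
(C=south, E=538): violating pairs (6,10), (7,10) — 2 pairs.

13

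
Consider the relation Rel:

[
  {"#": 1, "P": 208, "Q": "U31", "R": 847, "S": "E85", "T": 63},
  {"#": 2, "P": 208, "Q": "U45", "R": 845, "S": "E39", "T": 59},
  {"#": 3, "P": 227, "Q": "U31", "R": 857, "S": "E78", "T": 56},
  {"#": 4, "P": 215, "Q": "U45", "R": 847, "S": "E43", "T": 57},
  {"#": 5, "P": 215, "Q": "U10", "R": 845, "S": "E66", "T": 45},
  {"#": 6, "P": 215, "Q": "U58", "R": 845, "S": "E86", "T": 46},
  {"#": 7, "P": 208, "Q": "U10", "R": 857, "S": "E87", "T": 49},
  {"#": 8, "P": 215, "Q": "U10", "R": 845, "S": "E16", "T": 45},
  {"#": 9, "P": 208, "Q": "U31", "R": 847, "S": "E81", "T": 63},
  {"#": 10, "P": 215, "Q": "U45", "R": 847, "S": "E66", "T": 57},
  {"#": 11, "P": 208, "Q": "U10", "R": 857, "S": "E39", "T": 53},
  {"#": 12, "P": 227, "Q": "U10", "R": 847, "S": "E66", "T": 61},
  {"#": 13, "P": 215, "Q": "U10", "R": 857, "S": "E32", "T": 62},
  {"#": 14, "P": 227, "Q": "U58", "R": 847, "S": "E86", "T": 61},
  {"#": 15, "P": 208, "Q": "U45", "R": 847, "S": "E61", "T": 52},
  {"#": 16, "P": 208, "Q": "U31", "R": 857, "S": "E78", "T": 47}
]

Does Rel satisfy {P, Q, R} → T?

No

(P=208, Q=U31, R=847): rows 1, 9 → T = 63, 63 ✓
(P=208, Q=U45, R=845): row 2 → T = 59 ✓
(P=227, Q=U31, R=857): row 3 → T = 56 ✓
(P=215, Q=U45, R=847): rows 4, 10 → T = 57, 57 ✓
(P=215, Q=U10, R=845): rows 5, 8 → T = 45, 45 ✓
(P=215, Q=U58, R=845): row 6 → T = 46 ✓
(P=208, Q=U10, R=857): rows 7, 11 → T takes values {49, 53} — violation
(P=227, Q=U10, R=847): row 12 → T = 61 ✓
(P=215, Q=U10, R=857): row 13 → T = 62 ✓
(P=227, Q=U58, R=847): row 14 → T = 61 ✓
(P=208, Q=U45, R=847): row 15 → T = 52 ✓
(P=208, Q=U31, R=857): row 16 → T = 47 ✓
Two rows agree on {P, Q, R} but differ on T, so {P, Q, R} → T does not hold.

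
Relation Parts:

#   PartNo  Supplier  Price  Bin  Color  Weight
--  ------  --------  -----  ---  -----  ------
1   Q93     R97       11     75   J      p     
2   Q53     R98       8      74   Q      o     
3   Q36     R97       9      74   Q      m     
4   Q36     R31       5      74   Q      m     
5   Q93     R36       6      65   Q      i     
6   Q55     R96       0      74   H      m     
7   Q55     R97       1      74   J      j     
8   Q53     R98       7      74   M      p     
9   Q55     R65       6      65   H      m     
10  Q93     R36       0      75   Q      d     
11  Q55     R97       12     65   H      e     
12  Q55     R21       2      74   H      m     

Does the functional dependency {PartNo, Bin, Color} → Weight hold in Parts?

(PartNo=Q93, Bin=75, Color=J): row 1 → Weight = p ✓
(PartNo=Q53, Bin=74, Color=Q): row 2 → Weight = o ✓
(PartNo=Q36, Bin=74, Color=Q): rows 3, 4 → Weight = m, m ✓
(PartNo=Q93, Bin=65, Color=Q): row 5 → Weight = i ✓
(PartNo=Q55, Bin=74, Color=H): rows 6, 12 → Weight = m, m ✓
(PartNo=Q55, Bin=74, Color=J): row 7 → Weight = j ✓
(PartNo=Q53, Bin=74, Color=M): row 8 → Weight = p ✓
(PartNo=Q55, Bin=65, Color=H): rows 9, 11 → Weight takes values {m, e} — violation
(PartNo=Q93, Bin=75, Color=Q): row 10 → Weight = d ✓
Two rows agree on {PartNo, Bin, Color} but differ on Weight, so {PartNo, Bin, Color} → Weight does not hold.

No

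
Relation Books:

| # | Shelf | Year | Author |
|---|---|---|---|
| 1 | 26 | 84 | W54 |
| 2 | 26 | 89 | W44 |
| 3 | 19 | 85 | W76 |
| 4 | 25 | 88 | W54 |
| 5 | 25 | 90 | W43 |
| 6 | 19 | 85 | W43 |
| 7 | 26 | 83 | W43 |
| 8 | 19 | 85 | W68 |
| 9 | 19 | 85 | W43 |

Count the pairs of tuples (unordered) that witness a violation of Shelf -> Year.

4

Shelf=26: violating pairs (1,2), (1,7), (2,7) — 3 pairs.
Shelf=19: all 4 rows agree on Year — 0 pairs.
Shelf=25: violating pairs (4,5) — 1 pair.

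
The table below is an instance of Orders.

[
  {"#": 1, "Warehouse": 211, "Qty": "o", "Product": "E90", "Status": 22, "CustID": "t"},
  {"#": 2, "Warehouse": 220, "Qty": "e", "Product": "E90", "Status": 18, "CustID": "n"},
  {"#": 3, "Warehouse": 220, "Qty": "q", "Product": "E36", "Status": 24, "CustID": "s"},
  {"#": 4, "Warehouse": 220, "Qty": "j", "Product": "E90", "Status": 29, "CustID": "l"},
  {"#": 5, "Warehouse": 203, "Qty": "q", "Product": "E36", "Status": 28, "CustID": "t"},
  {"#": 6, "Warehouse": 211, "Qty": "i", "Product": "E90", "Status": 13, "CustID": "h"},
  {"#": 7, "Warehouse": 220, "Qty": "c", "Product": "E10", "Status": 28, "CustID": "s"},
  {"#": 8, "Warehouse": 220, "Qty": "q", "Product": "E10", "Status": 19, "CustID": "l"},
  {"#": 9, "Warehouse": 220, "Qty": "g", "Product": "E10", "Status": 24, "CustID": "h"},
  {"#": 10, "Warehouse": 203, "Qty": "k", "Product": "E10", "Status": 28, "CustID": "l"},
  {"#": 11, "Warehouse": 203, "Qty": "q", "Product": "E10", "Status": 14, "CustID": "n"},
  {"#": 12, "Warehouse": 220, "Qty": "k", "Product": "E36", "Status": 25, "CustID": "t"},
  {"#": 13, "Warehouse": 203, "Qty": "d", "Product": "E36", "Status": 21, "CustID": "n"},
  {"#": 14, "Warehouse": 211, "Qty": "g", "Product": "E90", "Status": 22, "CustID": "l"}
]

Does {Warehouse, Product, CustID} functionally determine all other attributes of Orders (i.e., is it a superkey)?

All 14 rows have distinct {Warehouse, Product, CustID} values, so {Warehouse, Product, CustID} → (all attributes) holds and {Warehouse, Product, CustID} is a superkey.

Yes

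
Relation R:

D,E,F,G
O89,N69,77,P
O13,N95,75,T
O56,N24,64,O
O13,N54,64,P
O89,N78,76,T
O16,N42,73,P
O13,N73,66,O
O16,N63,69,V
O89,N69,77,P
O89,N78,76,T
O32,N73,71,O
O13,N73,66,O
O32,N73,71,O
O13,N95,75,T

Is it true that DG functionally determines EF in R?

(D=O89, G=P): 2 rows → {E,F} = (N69, 77), (N69, 77) ✓
(D=O13, G=T): 2 rows → {E,F} = (N95, 75), (N95, 75) ✓
(D=O56, G=O): 1 row → {E,F} = (N24, 64) ✓
(D=O13, G=P): 1 row → {E,F} = (N54, 64) ✓
(D=O89, G=T): 2 rows → {E,F} = (N78, 76), (N78, 76) ✓
(D=O16, G=P): 1 row → {E,F} = (N42, 73) ✓
(D=O13, G=O): 2 rows → {E,F} = (N73, 66), (N73, 66) ✓
(D=O16, G=V): 1 row → {E,F} = (N63, 69) ✓
(D=O32, G=O): 2 rows → {E,F} = (N73, 71), (N73, 71) ✓
Every DG value is associated with a single EF value, so DG → EF holds.

Yes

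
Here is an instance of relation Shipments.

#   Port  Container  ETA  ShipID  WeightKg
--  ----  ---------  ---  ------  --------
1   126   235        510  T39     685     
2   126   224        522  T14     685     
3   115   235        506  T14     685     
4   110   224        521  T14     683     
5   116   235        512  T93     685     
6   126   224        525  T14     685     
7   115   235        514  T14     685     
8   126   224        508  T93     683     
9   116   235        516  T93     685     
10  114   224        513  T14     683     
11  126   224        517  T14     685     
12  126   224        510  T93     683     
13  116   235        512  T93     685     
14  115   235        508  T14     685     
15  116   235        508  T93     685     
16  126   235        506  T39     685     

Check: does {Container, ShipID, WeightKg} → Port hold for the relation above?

No

(Container=235, ShipID=T39, WeightKg=685): rows 1, 16 → Port = 126, 126 ✓
(Container=224, ShipID=T14, WeightKg=685): rows 2, 6, 11 → Port = 126, 126, 126 ✓
(Container=235, ShipID=T14, WeightKg=685): rows 3, 7, 14 → Port = 115, 115, 115 ✓
(Container=224, ShipID=T14, WeightKg=683): rows 4, 10 → Port takes values {110, 114} — violation
(Container=235, ShipID=T93, WeightKg=685): rows 5, 9, 13, 15 → Port = 116, 116, 116, 116 ✓
(Container=224, ShipID=T93, WeightKg=683): rows 8, 12 → Port = 126, 126 ✓
Two rows agree on {Container, ShipID, WeightKg} but differ on Port, so {Container, ShipID, WeightKg} → Port does not hold.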